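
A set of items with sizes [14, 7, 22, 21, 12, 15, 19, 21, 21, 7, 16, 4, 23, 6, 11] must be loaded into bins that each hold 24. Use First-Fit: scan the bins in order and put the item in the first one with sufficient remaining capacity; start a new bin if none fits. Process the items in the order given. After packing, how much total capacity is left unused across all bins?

45

14 → bin 1 (remaining 10)
7 → bin 1 (remaining 3)
22 → bin 2 (remaining 2)
21 → bin 3 (remaining 3)
12 → bin 4 (remaining 12)
15 → bin 5 (remaining 9)
19 → bin 6 (remaining 5)
21 → bin 7 (remaining 3)
21 → bin 8 (remaining 3)
7 → bin 4 (remaining 5)
16 → bin 9 (remaining 8)
4 → bin 4 (remaining 1)
23 → bin 10 (remaining 1)
6 → bin 5 (remaining 3)
11 → bin 11 (remaining 13)
11 bins × 24 = 264; used 219; unused 45.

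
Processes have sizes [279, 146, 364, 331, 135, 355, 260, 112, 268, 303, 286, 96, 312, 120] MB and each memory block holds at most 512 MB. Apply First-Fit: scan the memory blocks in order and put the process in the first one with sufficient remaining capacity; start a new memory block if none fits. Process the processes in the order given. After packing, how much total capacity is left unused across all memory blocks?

1241

memory block 1: place 279 MB, 233 MB left
memory block 1: place 146 MB, 87 MB left
memory block 2: place 364 MB, 148 MB left
memory block 3: place 331 MB, 181 MB left
memory block 2: place 135 MB, 13 MB left
memory block 4: place 355 MB, 157 MB left
memory block 5: place 260 MB, 252 MB left
memory block 3: place 112 MB, 69 MB left
memory block 6: place 268 MB, 244 MB left
memory block 7: place 303 MB, 209 MB left
memory block 8: place 286 MB, 226 MB left
memory block 4: place 96 MB, 61 MB left
memory block 9: place 312 MB, 200 MB left
memory block 5: place 120 MB, 132 MB left
9 memory blocks × 512 MB = 4608 MB; used 3367 MB; unused 1241 MB.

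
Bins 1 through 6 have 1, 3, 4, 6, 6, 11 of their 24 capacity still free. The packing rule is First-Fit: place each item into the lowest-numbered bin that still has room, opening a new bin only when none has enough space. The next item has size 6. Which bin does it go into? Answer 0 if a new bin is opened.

Bins with room: bin 4 (6), bin 5 (6), bin 6 (11).
The first with room is bin 4.

4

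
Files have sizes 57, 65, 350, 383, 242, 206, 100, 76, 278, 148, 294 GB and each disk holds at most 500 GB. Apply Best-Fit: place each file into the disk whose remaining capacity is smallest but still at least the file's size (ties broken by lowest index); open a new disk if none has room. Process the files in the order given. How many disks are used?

disk 1: place 57 GB, 443 GB left
disk 1: place 65 GB, 378 GB left
disk 1: place 350 GB, 28 GB left
disk 2: place 383 GB, 117 GB left
disk 3: place 242 GB, 258 GB left
disk 3: place 206 GB, 52 GB left
disk 2: place 100 GB, 17 GB left
disk 4: place 76 GB, 424 GB left
disk 4: place 278 GB, 146 GB left
disk 5: place 148 GB, 352 GB left
disk 5: place 294 GB, 58 GB left
Final disks: [57,65,350] [383,100] [242,206] [76,278] [148,294].

5 disks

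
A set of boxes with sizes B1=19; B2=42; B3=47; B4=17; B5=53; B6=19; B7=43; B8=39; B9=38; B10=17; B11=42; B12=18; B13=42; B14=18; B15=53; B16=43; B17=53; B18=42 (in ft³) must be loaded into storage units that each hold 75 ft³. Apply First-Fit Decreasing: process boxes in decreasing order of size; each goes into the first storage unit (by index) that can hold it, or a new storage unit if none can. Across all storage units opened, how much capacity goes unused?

Sorted descending: 53, 53, 53, 47, 43, 43, 42, 42, 42, 42, 39, 38, 19, 19, 18, 18, 17, 17.
Put 53 ft³ in storage unit 1; 22 ft³ remain.
Put 53 ft³ in storage unit 2; 22 ft³ remain.
Put 53 ft³ in storage unit 3; 22 ft³ remain.
Put 47 ft³ in storage unit 4; 28 ft³ remain.
Put 43 ft³ in storage unit 5; 32 ft³ remain.
Put 43 ft³ in storage unit 6; 32 ft³ remain.
Put 42 ft³ in storage unit 7; 33 ft³ remain.
Put 42 ft³ in storage unit 8; 33 ft³ remain.
Put 42 ft³ in storage unit 9; 33 ft³ remain.
Put 42 ft³ in storage unit 10; 33 ft³ remain.
Put 39 ft³ in storage unit 11; 36 ft³ remain.
Put 38 ft³ in storage unit 12; 37 ft³ remain.
Put 19 ft³ in storage unit 1; 3 ft³ remain.
Put 19 ft³ in storage unit 2; 3 ft³ remain.
Put 18 ft³ in storage unit 3; 4 ft³ remain.
Put 18 ft³ in storage unit 4; 10 ft³ remain.
Put 17 ft³ in storage unit 5; 15 ft³ remain.
Put 17 ft³ in storage unit 6; 15 ft³ remain.
12 storage units × 75 ft³ = 900 ft³; used 645 ft³; unused 255 ft³.

255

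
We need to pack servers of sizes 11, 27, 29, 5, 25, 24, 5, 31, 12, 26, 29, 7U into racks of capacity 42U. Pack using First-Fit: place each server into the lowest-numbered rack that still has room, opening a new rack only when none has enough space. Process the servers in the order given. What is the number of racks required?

11U → rack 1 (remaining 31U)
27U → rack 1 (remaining 4U)
29U → rack 2 (remaining 13U)
5U → rack 2 (remaining 8U)
25U → rack 3 (remaining 17U)
24U → rack 4 (remaining 18U)
5U → rack 2 (remaining 3U)
31U → rack 5 (remaining 11U)
12U → rack 3 (remaining 5U)
26U → rack 6 (remaining 16U)
29U → rack 7 (remaining 13U)
7U → rack 4 (remaining 11U)
Final racks: [11,27] [29,5,5] [25,12] [24,7] [31] [26] [29].

7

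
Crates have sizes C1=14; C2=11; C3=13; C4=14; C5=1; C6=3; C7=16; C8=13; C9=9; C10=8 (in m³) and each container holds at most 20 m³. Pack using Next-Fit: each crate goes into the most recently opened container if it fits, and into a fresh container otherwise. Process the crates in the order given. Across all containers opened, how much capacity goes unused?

C1 (14 m³) → container 1 (remaining 6 m³)
C2 (11 m³) → container 2 (remaining 9 m³)
C3 (13 m³) → container 3 (remaining 7 m³)
C4 (14 m³) → container 4 (remaining 6 m³)
C5 (1 m³) → container 4 (remaining 5 m³)
C6 (3 m³) → container 4 (remaining 2 m³)
C7 (16 m³) → container 5 (remaining 4 m³)
C8 (13 m³) → container 6 (remaining 7 m³)
C9 (9 m³) → container 7 (remaining 11 m³)
C10 (8 m³) → container 7 (remaining 3 m³)
7 containers × 20 m³ = 140 m³; used 102 m³; unused 38 m³.

38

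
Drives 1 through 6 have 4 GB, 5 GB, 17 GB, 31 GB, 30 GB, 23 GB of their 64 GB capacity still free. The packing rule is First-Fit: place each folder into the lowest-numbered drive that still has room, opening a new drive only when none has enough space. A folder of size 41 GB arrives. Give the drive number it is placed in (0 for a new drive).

No drive has ≥ 41 GB free, so a new drive is opened.

0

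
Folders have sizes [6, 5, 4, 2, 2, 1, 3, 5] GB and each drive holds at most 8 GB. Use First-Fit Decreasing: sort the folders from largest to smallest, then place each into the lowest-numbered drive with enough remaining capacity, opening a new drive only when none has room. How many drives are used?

Sorted descending: 6, 5, 5, 4, 3, 2, 2, 1.
drive 1: place 6 GB, 2 GB left
drive 2: place 5 GB, 3 GB left
drive 3: place 5 GB, 3 GB left
drive 4: place 4 GB, 4 GB left
drive 2: place 3 GB, 0 GB left
drive 1: place 2 GB, 0 GB left
drive 3: place 2 GB, 1 GB left
drive 3: place 1 GB, 0 GB left

4 drives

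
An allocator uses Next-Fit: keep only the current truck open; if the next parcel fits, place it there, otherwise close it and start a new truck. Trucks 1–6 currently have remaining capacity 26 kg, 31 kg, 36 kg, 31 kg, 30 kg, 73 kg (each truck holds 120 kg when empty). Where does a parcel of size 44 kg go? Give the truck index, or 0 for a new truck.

6

Next-Fit only looks at truck 6, which has 73 kg free.
44 kg fits there.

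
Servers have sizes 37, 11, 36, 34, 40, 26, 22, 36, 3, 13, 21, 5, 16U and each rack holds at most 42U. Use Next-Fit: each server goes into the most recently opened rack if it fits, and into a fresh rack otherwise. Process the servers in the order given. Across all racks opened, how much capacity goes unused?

37U → rack 1 (remaining 5U)
11U → rack 2 (remaining 31U)
36U → rack 3 (remaining 6U)
34U → rack 4 (remaining 8U)
40U → rack 5 (remaining 2U)
26U → rack 6 (remaining 16U)
22U → rack 7 (remaining 20U)
36U → rack 8 (remaining 6U)
3U → rack 8 (remaining 3U)
13U → rack 9 (remaining 29U)
21U → rack 9 (remaining 8U)
5U → rack 9 (remaining 3U)
16U → rack 10 (remaining 26U)
10 racks × 42U = 420U; used 300U; unused 120U.

120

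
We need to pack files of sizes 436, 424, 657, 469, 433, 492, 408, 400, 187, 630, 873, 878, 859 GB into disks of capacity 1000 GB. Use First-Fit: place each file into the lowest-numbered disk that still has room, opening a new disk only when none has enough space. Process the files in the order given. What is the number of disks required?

disk 1: place 436 GB, 564 GB left
disk 1: place 424 GB, 140 GB left
disk 2: place 657 GB, 343 GB left
disk 3: place 469 GB, 531 GB left
disk 3: place 433 GB, 98 GB left
disk 4: place 492 GB, 508 GB left
disk 4: place 408 GB, 100 GB left
disk 5: place 400 GB, 600 GB left
disk 2: place 187 GB, 156 GB left
disk 6: place 630 GB, 370 GB left
disk 7: place 873 GB, 127 GB left
disk 8: place 878 GB, 122 GB left
disk 9: place 859 GB, 141 GB left
Final disks: [436,424] [657,187] [469,433] [492,408] [400] [630] [873] [878] [859].

9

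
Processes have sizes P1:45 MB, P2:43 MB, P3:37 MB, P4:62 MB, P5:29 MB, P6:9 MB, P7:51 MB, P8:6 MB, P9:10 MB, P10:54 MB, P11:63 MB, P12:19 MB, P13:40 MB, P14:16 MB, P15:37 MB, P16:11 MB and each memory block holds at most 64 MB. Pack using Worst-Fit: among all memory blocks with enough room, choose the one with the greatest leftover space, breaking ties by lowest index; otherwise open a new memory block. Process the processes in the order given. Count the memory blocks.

10

Put P1 (45 MB) in memory block 1; 19 MB remain.
Put P2 (43 MB) in memory block 2; 21 MB remain.
Put P3 (37 MB) in memory block 3; 27 MB remain.
Put P4 (62 MB) in memory block 4; 2 MB remain.
Put P5 (29 MB) in memory block 5; 35 MB remain.
Put P6 (9 MB) in memory block 5; 26 MB remain.
Put P7 (51 MB) in memory block 6; 13 MB remain.
Put P8 (6 MB) in memory block 3; 21 MB remain.
Put P9 (10 MB) in memory block 5; 16 MB remain.
Put P10 (54 MB) in memory block 7; 10 MB remain.
Put P11 (63 MB) in memory block 8; 1 MB remain.
Put P12 (19 MB) in memory block 2; 2 MB remain.
Put P13 (40 MB) in memory block 9; 24 MB remain.
Put P14 (16 MB) in memory block 9; 8 MB remain.
Put P15 (37 MB) in memory block 10; 27 MB remain.
Put P16 (11 MB) in memory block 10; 16 MB remain.
Final memory blocks: [45] [43,19] [37,6] [62] [29,9,10] [51] [54] [63] [40,16] [37,11].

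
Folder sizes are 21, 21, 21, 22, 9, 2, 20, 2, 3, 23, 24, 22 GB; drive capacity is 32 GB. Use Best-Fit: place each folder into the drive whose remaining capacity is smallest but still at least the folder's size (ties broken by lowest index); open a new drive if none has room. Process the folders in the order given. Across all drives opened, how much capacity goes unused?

66

drive 1: place 21 GB, 11 GB left
drive 2: place 21 GB, 11 GB left
drive 3: place 21 GB, 11 GB left
drive 4: place 22 GB, 10 GB left
drive 4: place 9 GB, 1 GB left
drive 1: place 2 GB, 9 GB left
drive 5: place 20 GB, 12 GB left
drive 1: place 2 GB, 7 GB left
drive 1: place 3 GB, 4 GB left
drive 6: place 23 GB, 9 GB left
drive 7: place 24 GB, 8 GB left
drive 8: place 22 GB, 10 GB left
8 drives × 32 GB = 256 GB; used 190 GB; unused 66 GB.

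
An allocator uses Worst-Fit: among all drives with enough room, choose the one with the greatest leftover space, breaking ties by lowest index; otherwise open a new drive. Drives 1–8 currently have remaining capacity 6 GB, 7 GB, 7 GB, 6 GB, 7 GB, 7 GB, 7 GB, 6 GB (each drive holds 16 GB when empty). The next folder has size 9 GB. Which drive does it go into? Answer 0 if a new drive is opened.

No drive has ≥ 9 GB free, so a new drive is opened.

0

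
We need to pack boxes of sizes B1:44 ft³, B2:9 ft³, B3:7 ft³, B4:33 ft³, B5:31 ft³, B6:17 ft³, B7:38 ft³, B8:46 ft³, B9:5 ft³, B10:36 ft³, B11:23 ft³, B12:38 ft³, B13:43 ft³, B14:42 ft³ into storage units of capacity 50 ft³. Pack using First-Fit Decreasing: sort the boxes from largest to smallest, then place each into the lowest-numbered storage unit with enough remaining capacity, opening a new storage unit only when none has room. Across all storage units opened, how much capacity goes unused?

88

Sorted descending: 46, 44, 43, 42, 38, 38, 36, 33, 31, 23, 17, 9, 7, 5.
46 ft³ → storage unit 1 (remaining 4 ft³)
44 ft³ → storage unit 2 (remaining 6 ft³)
43 ft³ → storage unit 3 (remaining 7 ft³)
42 ft³ → storage unit 4 (remaining 8 ft³)
38 ft³ → storage unit 5 (remaining 12 ft³)
38 ft³ → storage unit 6 (remaining 12 ft³)
36 ft³ → storage unit 7 (remaining 14 ft³)
33 ft³ → storage unit 8 (remaining 17 ft³)
31 ft³ → storage unit 9 (remaining 19 ft³)
23 ft³ → storage unit 10 (remaining 27 ft³)
17 ft³ → storage unit 8 (remaining 0 ft³)
9 ft³ → storage unit 5 (remaining 3 ft³)
7 ft³ → storage unit 3 (remaining 0 ft³)
5 ft³ → storage unit 2 (remaining 1 ft³)
10 storage units × 50 ft³ = 500 ft³; used 412 ft³; unused 88 ft³.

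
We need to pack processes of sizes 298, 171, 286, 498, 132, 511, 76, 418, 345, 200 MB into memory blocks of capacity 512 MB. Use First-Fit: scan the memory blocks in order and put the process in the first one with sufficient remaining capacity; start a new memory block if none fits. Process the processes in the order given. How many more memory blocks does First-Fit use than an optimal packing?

First-Fit: [298,171] [286,132,76] [498] [511] [418] [345] [200] → 7 memory blocks.
Total size 2935 MB; any packing needs at least ⌈2935/512⌉ = 6 memory blocks.
An optimal packing achieves that bound: [511] [498] [418,76] [345,132] [298,200] [286,171] → 6 memory blocks.
Excess: 7 − 6 = 1.

1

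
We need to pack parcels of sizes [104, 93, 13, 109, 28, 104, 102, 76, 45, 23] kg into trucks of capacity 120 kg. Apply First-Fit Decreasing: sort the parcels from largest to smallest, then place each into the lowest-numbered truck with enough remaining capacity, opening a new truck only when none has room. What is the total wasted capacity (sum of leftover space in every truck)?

Sorted descending: 109, 104, 104, 102, 93, 76, 45, 28, 23, 13.
truck 1: place 109 kg, 11 kg left
truck 2: place 104 kg, 16 kg left
truck 3: place 104 kg, 16 kg left
truck 4: place 102 kg, 18 kg left
truck 5: place 93 kg, 27 kg left
truck 6: place 76 kg, 44 kg left
truck 7: place 45 kg, 75 kg left
truck 6: place 28 kg, 16 kg left
truck 5: place 23 kg, 4 kg left
truck 2: place 13 kg, 3 kg left
7 trucks × 120 kg = 840 kg; used 697 kg; unused 143 kg.

143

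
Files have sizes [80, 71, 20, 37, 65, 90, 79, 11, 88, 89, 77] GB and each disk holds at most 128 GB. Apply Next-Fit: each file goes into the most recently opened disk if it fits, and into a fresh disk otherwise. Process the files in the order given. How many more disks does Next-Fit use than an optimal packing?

Next-Fit: [80] [71,20,37] [65] [90] [79,11] [88] [89] [77] → 8 disks.
8 files exceed 64 GB (half the capacity), and no two of those can share a disk, so at least 8 disks are needed.
So 8 is already optimal.

0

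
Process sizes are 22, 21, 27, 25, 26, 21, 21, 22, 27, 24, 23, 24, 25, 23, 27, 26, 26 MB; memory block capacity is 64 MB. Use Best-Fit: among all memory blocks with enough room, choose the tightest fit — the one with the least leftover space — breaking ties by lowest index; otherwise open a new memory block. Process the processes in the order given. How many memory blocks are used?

Put 22 MB in memory block 1; 42 MB remain.
Put 21 MB in memory block 1; 21 MB remain.
Put 27 MB in memory block 2; 37 MB remain.
Put 25 MB in memory block 2; 12 MB remain.
Put 26 MB in memory block 3; 38 MB remain.
Put 21 MB in memory block 1; 0 MB remain.
Put 21 MB in memory block 3; 17 MB remain.
Put 22 MB in memory block 4; 42 MB remain.
Put 27 MB in memory block 4; 15 MB remain.
Put 24 MB in memory block 5; 40 MB remain.
Put 23 MB in memory block 5; 17 MB remain.
Put 24 MB in memory block 6; 40 MB remain.
Put 25 MB in memory block 6; 15 MB remain.
Put 23 MB in memory block 7; 41 MB remain.
Put 27 MB in memory block 7; 14 MB remain.
Put 26 MB in memory block 8; 38 MB remain.
Put 26 MB in memory block 8; 12 MB remain.

8 memory blocks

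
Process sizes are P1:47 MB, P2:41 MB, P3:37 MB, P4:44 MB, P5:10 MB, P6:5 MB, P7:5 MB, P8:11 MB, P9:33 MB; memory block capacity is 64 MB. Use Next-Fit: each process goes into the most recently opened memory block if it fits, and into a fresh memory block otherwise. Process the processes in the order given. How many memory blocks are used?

Put P1 (47 MB) in memory block 1; 17 MB remain.
Put P2 (41 MB) in memory block 2; 23 MB remain.
Put P3 (37 MB) in memory block 3; 27 MB remain.
Put P4 (44 MB) in memory block 4; 20 MB remain.
Put P5 (10 MB) in memory block 4; 10 MB remain.
Put P6 (5 MB) in memory block 4; 5 MB remain.
Put P7 (5 MB) in memory block 4; 0 MB remain.
Put P8 (11 MB) in memory block 5; 53 MB remain.
Put P9 (33 MB) in memory block 5; 20 MB remain.
Final memory blocks: [47] [41] [37] [44,10,5,5] [11,33].

5 memory blocks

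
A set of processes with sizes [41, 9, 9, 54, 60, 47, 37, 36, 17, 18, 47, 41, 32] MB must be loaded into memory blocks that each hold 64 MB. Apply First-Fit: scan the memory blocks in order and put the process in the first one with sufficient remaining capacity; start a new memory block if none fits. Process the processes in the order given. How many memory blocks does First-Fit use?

Put 41 MB in memory block 1; 23 MB remain.
Put 9 MB in memory block 1; 14 MB remain.
Put 9 MB in memory block 1; 5 MB remain.
Put 54 MB in memory block 2; 10 MB remain.
Put 60 MB in memory block 3; 4 MB remain.
Put 47 MB in memory block 4; 17 MB remain.
Put 37 MB in memory block 5; 27 MB remain.
Put 36 MB in memory block 6; 28 MB remain.
Put 17 MB in memory block 4; 0 MB remain.
Put 18 MB in memory block 5; 9 MB remain.
Put 47 MB in memory block 7; 17 MB remain.
Put 41 MB in memory block 8; 23 MB remain.
Put 32 MB in memory block 9; 32 MB remain.

9 memory blocks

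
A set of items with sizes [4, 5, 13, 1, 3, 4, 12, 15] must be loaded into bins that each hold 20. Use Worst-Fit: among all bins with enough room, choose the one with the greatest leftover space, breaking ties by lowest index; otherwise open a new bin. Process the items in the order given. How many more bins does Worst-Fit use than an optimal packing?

1

Worst-Fit: [4,5,1,3,4] [13] [12] [15] → 4 bins.
Total size 57; any packing needs at least ⌈57/20⌉ = 3 bins.
An optimal packing achieves that bound: [15,5] [13,4,3] [12,4,1] → 3 bins.
Excess: 4 − 3 = 1.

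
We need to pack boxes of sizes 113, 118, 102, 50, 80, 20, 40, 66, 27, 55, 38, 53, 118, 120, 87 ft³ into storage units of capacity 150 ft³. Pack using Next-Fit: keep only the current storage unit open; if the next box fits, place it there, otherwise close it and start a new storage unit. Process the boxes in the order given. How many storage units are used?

9

storage unit 1: place 113 ft³, 37 ft³ left
storage unit 2: place 118 ft³, 32 ft³ left
storage unit 3: place 102 ft³, 48 ft³ left
storage unit 4: place 50 ft³, 100 ft³ left
storage unit 4: place 80 ft³, 20 ft³ left
storage unit 4: place 20 ft³, 0 ft³ left
storage unit 5: place 40 ft³, 110 ft³ left
storage unit 5: place 66 ft³, 44 ft³ left
storage unit 5: place 27 ft³, 17 ft³ left
storage unit 6: place 55 ft³, 95 ft³ left
storage unit 6: place 38 ft³, 57 ft³ left
storage unit 6: place 53 ft³, 4 ft³ left
storage unit 7: place 118 ft³, 32 ft³ left
storage unit 8: place 120 ft³, 30 ft³ left
storage unit 9: place 87 ft³, 63 ft³ left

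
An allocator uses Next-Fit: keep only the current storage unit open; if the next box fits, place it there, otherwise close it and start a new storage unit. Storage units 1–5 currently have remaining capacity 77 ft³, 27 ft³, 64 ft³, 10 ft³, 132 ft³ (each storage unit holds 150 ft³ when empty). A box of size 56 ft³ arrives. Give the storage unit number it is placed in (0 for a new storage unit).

5

Next-Fit only looks at storage unit 5, which has 132 ft³ free.
56 ft³ fits there.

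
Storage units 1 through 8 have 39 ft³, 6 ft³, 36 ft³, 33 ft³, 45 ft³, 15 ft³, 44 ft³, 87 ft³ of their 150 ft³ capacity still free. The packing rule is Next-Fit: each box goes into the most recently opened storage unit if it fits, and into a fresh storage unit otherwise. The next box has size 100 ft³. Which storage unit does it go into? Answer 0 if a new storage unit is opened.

0

Next-Fit only looks at storage unit 8, which has 87 ft³ free.
100 ft³ does not fit, so a new storage unit is opened.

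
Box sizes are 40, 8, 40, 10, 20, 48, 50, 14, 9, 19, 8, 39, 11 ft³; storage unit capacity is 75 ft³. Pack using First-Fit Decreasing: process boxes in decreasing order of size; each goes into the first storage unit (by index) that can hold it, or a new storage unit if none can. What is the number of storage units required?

Sorted descending: 50, 48, 40, 40, 39, 20, 19, 14, 11, 10, 9, 8, 8.
Put 50 ft³ in storage unit 1; 25 ft³ remain.
Put 48 ft³ in storage unit 2; 27 ft³ remain.
Put 40 ft³ in storage unit 3; 35 ft³ remain.
Put 40 ft³ in storage unit 4; 35 ft³ remain.
Put 39 ft³ in storage unit 5; 36 ft³ remain.
Put 20 ft³ in storage unit 1; 5 ft³ remain.
Put 19 ft³ in storage unit 2; 8 ft³ remain.
Put 14 ft³ in storage unit 3; 21 ft³ remain.
Put 11 ft³ in storage unit 3; 10 ft³ remain.
Put 10 ft³ in storage unit 3; 0 ft³ remain.
Put 9 ft³ in storage unit 4; 26 ft³ remain.
Put 8 ft³ in storage unit 2; 0 ft³ remain.
Put 8 ft³ in storage unit 4; 18 ft³ remain.

5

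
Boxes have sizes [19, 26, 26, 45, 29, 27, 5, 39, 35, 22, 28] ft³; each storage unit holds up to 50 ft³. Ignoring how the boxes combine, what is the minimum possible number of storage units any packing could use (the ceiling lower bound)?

Total size = 19 + 26 + 26 + 45 + 29 + 27 + 5 + 39 + 35 + 22 + 28 = 301 ft³.
⌈301 / 50⌉ = 7.

7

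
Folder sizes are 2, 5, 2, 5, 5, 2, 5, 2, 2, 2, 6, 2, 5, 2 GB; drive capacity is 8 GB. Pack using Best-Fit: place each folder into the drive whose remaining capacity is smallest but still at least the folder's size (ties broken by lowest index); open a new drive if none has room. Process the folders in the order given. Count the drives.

7 drives

drive 1: place 2 GB, 6 GB left
drive 1: place 5 GB, 1 GB left
drive 2: place 2 GB, 6 GB left
drive 2: place 5 GB, 1 GB left
drive 3: place 5 GB, 3 GB left
drive 3: place 2 GB, 1 GB left
drive 4: place 5 GB, 3 GB left
drive 4: place 2 GB, 1 GB left
drive 5: place 2 GB, 6 GB left
drive 5: place 2 GB, 4 GB left
drive 6: place 6 GB, 2 GB left
drive 6: place 2 GB, 0 GB left
drive 7: place 5 GB, 3 GB left
drive 7: place 2 GB, 1 GB left
Final drives: [2,5] [2,5] [5,2] [5,2] [2,2] [6,2] [5,2].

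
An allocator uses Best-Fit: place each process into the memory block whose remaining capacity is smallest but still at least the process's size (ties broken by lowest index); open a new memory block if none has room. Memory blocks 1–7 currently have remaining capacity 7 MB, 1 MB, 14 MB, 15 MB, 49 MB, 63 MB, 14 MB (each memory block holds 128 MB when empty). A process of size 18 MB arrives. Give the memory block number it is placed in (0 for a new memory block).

Memory blocks with room: memory block 5 (49 MB), memory block 6 (63 MB).
Tightest fit is memory block 5 with 49 MB free.

5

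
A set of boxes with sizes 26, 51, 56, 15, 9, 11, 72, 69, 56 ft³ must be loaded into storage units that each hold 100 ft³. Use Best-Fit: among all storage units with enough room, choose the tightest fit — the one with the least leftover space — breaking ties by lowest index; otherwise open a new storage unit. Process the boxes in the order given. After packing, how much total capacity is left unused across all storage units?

135

Put 26 ft³ in storage unit 1; 74 ft³ remain.
Put 51 ft³ in storage unit 1; 23 ft³ remain.
Put 56 ft³ in storage unit 2; 44 ft³ remain.
Put 15 ft³ in storage unit 1; 8 ft³ remain.
Put 9 ft³ in storage unit 2; 35 ft³ remain.
Put 11 ft³ in storage unit 2; 24 ft³ remain.
Put 72 ft³ in storage unit 3; 28 ft³ remain.
Put 69 ft³ in storage unit 4; 31 ft³ remain.
Put 56 ft³ in storage unit 5; 44 ft³ remain.
5 storage units × 100 ft³ = 500 ft³; used 365 ft³; unused 135 ft³.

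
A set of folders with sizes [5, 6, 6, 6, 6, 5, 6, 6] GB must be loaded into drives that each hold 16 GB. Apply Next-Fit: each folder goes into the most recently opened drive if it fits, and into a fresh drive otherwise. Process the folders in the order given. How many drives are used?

4 drives

5 GB → drive 1 (remaining 11 GB)
6 GB → drive 1 (remaining 5 GB)
6 GB → drive 2 (remaining 10 GB)
6 GB → drive 2 (remaining 4 GB)
6 GB → drive 3 (remaining 10 GB)
5 GB → drive 3 (remaining 5 GB)
6 GB → drive 4 (remaining 10 GB)
6 GB → drive 4 (remaining 4 GB)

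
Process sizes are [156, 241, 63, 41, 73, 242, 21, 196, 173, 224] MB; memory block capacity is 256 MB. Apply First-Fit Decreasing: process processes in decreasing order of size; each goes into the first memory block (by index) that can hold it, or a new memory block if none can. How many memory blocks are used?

6 memory blocks

Sorted descending: 242, 241, 224, 196, 173, 156, 73, 63, 41, 21.
Put 242 MB in memory block 1; 14 MB remain.
Put 241 MB in memory block 2; 15 MB remain.
Put 224 MB in memory block 3; 32 MB remain.
Put 196 MB in memory block 4; 60 MB remain.
Put 173 MB in memory block 5; 83 MB remain.
Put 156 MB in memory block 6; 100 MB remain.
Put 73 MB in memory block 5; 10 MB remain.
Put 63 MB in memory block 6; 37 MB remain.
Put 41 MB in memory block 4; 19 MB remain.
Put 21 MB in memory block 3; 11 MB remain.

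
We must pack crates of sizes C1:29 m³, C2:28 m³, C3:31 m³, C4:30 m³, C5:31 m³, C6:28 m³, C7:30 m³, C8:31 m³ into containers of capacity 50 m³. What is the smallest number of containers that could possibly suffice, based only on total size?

5 containers

Total size = 29 + 28 + 31 + 30 + 31 + 28 + 30 + 31 = 238 m³.
⌈238 / 50⌉ = 5.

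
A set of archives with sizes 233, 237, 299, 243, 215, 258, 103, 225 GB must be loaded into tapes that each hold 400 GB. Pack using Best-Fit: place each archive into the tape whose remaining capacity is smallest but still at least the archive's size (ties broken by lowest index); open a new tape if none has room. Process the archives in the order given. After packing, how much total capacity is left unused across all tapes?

233 GB → tape 1 (remaining 167 GB)
237 GB → tape 2 (remaining 163 GB)
299 GB → tape 3 (remaining 101 GB)
243 GB → tape 4 (remaining 157 GB)
215 GB → tape 5 (remaining 185 GB)
258 GB → tape 6 (remaining 142 GB)
103 GB → tape 6 (remaining 39 GB)
225 GB → tape 7 (remaining 175 GB)
7 tapes × 400 GB = 2800 GB; used 1813 GB; unused 987 GB.

987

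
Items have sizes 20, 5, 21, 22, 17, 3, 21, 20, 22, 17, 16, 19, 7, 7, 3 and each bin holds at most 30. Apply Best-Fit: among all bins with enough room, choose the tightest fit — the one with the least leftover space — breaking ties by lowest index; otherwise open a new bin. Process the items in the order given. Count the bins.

10

bin 1: place 20, 10 left
bin 1: place 5, 5 left
bin 2: place 21, 9 left
bin 3: place 22, 8 left
bin 4: place 17, 13 left
bin 1: place 3, 2 left
bin 5: place 21, 9 left
bin 6: place 20, 10 left
bin 7: place 22, 8 left
bin 8: place 17, 13 left
bin 9: place 16, 14 left
bin 10: place 19, 11 left
bin 3: place 7, 1 left
bin 7: place 7, 1 left
bin 2: place 3, 6 left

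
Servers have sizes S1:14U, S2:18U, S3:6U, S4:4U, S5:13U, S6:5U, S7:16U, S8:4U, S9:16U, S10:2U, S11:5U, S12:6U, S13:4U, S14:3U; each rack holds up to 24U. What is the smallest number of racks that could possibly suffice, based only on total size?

5

Total size = 14 + 18 + 6 + 4 + 13 + 5 + 16 + 4 + 16 + 2 + 5 + 6 + 4 + 3 = 116U.
⌈116 / 24⌉ = 5.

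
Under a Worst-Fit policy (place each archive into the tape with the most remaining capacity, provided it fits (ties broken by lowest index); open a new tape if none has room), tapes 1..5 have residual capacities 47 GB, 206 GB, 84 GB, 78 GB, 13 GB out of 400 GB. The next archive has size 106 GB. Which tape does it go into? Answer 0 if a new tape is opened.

2

Tapes with room: tape 2 (206 GB).
Most room is tape 2 with 206 GB free.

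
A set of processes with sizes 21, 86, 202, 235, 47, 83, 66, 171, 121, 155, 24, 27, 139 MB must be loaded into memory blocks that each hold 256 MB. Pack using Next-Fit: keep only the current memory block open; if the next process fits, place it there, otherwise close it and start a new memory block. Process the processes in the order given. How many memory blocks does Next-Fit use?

memory block 1: place 21 MB, 235 MB left
memory block 1: place 86 MB, 149 MB left
memory block 2: place 202 MB, 54 MB left
memory block 3: place 235 MB, 21 MB left
memory block 4: place 47 MB, 209 MB left
memory block 4: place 83 MB, 126 MB left
memory block 4: place 66 MB, 60 MB left
memory block 5: place 171 MB, 85 MB left
memory block 6: place 121 MB, 135 MB left
memory block 7: place 155 MB, 101 MB left
memory block 7: place 24 MB, 77 MB left
memory block 7: place 27 MB, 50 MB left
memory block 8: place 139 MB, 117 MB left

8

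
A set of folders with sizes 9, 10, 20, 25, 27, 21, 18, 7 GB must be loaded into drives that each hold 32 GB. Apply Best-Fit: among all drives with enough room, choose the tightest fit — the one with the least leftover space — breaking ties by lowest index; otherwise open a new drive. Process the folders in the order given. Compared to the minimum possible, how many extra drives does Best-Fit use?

Best-Fit: [9,10] [20] [25,7] [27] [21] [18] → 6 drives.
Total size 137 GB; any packing needs at least ⌈137/32⌉ = 5 drives.
An optimal packing achieves that bound: [27] [25,7] [21,10] [20,9] [18] → 5 drives.
Excess: 6 − 5 = 1.

1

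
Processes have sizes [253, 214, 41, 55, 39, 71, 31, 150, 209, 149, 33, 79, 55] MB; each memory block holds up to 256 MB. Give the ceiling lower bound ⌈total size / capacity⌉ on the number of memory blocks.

6

Total size = 253 + 214 + 41 + 55 + 39 + 71 + 31 + 150 + 209 + 149 + 33 + 79 + 55 = 1379 MB.
⌈1379 / 256⌉ = 6.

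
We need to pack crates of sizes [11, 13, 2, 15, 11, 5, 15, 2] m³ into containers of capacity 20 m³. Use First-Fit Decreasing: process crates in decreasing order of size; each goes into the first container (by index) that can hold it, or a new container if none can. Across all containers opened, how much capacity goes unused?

Sorted descending: 15, 15, 13, 11, 11, 5, 2, 2.
Put 15 m³ in container 1; 5 m³ remain.
Put 15 m³ in container 2; 5 m³ remain.
Put 13 m³ in container 3; 7 m³ remain.
Put 11 m³ in container 4; 9 m³ remain.
Put 11 m³ in container 5; 9 m³ remain.
Put 5 m³ in container 1; 0 m³ remain.
Put 2 m³ in container 2; 3 m³ remain.
Put 2 m³ in container 2; 1 m³ remain.
5 containers × 20 m³ = 100 m³; used 74 m³; unused 26 m³.

26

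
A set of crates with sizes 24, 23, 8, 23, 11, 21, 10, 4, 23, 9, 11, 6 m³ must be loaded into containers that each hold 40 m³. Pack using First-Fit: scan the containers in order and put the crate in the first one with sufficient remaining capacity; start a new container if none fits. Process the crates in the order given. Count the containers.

5

24 m³ → container 1 (remaining 16 m³)
23 m³ → container 2 (remaining 17 m³)
8 m³ → container 1 (remaining 8 m³)
23 m³ → container 3 (remaining 17 m³)
11 m³ → container 2 (remaining 6 m³)
21 m³ → container 4 (remaining 19 m³)
10 m³ → container 3 (remaining 7 m³)
4 m³ → container 1 (remaining 4 m³)
23 m³ → container 5 (remaining 17 m³)
9 m³ → container 4 (remaining 10 m³)
11 m³ → container 5 (remaining 6 m³)
6 m³ → container 2 (remaining 0 m³)
Final containers: [24,8,4] [23,11,6] [23,10] [21,9] [23,11].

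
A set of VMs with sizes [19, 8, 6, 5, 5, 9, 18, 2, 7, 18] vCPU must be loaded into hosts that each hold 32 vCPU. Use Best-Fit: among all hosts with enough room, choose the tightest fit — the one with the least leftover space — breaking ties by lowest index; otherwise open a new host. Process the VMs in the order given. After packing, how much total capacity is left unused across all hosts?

31

19 vCPU → host 1 (remaining 13 vCPU)
8 vCPU → host 1 (remaining 5 vCPU)
6 vCPU → host 2 (remaining 26 vCPU)
5 vCPU → host 1 (remaining 0 vCPU)
5 vCPU → host 2 (remaining 21 vCPU)
9 vCPU → host 2 (remaining 12 vCPU)
18 vCPU → host 3 (remaining 14 vCPU)
2 vCPU → host 2 (remaining 10 vCPU)
7 vCPU → host 2 (remaining 3 vCPU)
18 vCPU → host 4 (remaining 14 vCPU)
4 hosts × 32 vCPU = 128 vCPU; used 97 vCPU; unused 31 vCPU.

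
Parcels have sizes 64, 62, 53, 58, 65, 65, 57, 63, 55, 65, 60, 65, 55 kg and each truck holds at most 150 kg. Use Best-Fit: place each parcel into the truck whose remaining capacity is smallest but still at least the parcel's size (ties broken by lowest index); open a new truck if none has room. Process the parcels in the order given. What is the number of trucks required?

7

Put 64 kg in truck 1; 86 kg remain.
Put 62 kg in truck 1; 24 kg remain.
Put 53 kg in truck 2; 97 kg remain.
Put 58 kg in truck 2; 39 kg remain.
Put 65 kg in truck 3; 85 kg remain.
Put 65 kg in truck 3; 20 kg remain.
Put 57 kg in truck 4; 93 kg remain.
Put 63 kg in truck 4; 30 kg remain.
Put 55 kg in truck 5; 95 kg remain.
Put 65 kg in truck 5; 30 kg remain.
Put 60 kg in truck 6; 90 kg remain.
Put 65 kg in truck 6; 25 kg remain.
Put 55 kg in truck 7; 95 kg remain.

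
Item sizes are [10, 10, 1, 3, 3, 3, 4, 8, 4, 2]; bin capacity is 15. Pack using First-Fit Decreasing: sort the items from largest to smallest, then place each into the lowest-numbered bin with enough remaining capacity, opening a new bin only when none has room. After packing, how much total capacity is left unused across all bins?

Sorted descending: 10, 10, 8, 4, 4, 3, 3, 3, 2, 1.
Put 10 in bin 1; 5 remain.
Put 10 in bin 2; 5 remain.
Put 8 in bin 3; 7 remain.
Put 4 in bin 1; 1 remain.
Put 4 in bin 2; 1 remain.
Put 3 in bin 3; 4 remain.
Put 3 in bin 3; 1 remain.
Put 3 in bin 4; 12 remain.
Put 2 in bin 4; 10 remain.
Put 1 in bin 1; 0 remain.
4 bins × 15 = 60; used 48; unused 12.

12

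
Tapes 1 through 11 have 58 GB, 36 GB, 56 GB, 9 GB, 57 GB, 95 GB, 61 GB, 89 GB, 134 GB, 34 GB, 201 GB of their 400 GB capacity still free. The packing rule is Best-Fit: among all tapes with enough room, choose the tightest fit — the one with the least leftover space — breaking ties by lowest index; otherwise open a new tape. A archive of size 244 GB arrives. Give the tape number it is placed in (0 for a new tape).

No tape has ≥ 244 GB free, so a new tape is opened.

0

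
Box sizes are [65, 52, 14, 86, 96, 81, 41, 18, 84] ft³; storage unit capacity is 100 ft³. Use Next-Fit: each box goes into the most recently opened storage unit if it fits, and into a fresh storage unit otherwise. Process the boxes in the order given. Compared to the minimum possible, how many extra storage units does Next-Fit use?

1

Next-Fit: [65] [52,14] [86] [96] [81] [41,18] [84] → 7 storage units.
Total size 537 ft³; any packing needs at least ⌈537/100⌉ = 6 storage units.
An optimal packing achieves that bound: [96] [86,14] [84] [81,18] [65] [52,41] → 6 storage units.
Excess: 7 − 6 = 1.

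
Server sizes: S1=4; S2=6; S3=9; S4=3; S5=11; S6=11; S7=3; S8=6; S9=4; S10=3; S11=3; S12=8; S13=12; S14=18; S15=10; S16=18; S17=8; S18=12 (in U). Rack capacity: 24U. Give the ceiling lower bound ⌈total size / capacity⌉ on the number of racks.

Total size = 4 + 6 + 9 + 3 + 11 + 11 + 3 + 6 + 4 + 3 + 3 + 8 + 12 + 18 + 10 + 18 + 8 + 12 = 149U.
⌈149 / 24⌉ = 7.

7 racks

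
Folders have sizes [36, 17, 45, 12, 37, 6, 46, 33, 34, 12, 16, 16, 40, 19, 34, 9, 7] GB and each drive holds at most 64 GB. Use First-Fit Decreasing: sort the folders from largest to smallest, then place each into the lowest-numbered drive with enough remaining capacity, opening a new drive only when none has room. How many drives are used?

8

Sorted descending: 46, 45, 40, 37, 36, 34, 34, 33, 19, 17, 16, 16, 12, 12, 9, 7, 6.
46 GB → drive 1 (remaining 18 GB)
45 GB → drive 2 (remaining 19 GB)
40 GB → drive 3 (remaining 24 GB)
37 GB → drive 4 (remaining 27 GB)
36 GB → drive 5 (remaining 28 GB)
34 GB → drive 6 (remaining 30 GB)
34 GB → drive 7 (remaining 30 GB)
33 GB → drive 8 (remaining 31 GB)
19 GB → drive 2 (remaining 0 GB)
17 GB → drive 1 (remaining 1 GB)
16 GB → drive 3 (remaining 8 GB)
16 GB → drive 4 (remaining 11 GB)
12 GB → drive 5 (remaining 16 GB)
12 GB → drive 5 (remaining 4 GB)
9 GB → drive 4 (remaining 2 GB)
7 GB → drive 3 (remaining 1 GB)
6 GB → drive 6 (remaining 24 GB)
Final drives: [46,17] [45,19] [40,16,7] [37,16,9] [36,12,12] [34,6] [34] [33].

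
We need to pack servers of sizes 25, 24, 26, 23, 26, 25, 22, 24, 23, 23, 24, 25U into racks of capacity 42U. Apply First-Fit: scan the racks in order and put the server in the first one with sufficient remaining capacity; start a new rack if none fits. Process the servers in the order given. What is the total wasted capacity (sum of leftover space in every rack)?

25U → rack 1 (remaining 17U)
24U → rack 2 (remaining 18U)
26U → rack 3 (remaining 16U)
23U → rack 4 (remaining 19U)
26U → rack 5 (remaining 16U)
25U → rack 6 (remaining 17U)
22U → rack 7 (remaining 20U)
24U → rack 8 (remaining 18U)
23U → rack 9 (remaining 19U)
23U → rack 10 (remaining 19U)
24U → rack 11 (remaining 18U)
25U → rack 12 (remaining 17U)
12 racks × 42U = 504U; used 290U; unused 214U.

214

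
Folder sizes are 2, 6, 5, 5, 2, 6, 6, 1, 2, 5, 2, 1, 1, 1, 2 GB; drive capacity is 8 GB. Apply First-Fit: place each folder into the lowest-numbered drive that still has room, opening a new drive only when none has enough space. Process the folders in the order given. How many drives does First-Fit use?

drive 1: place 2 GB, 6 GB left
drive 1: place 6 GB, 0 GB left
drive 2: place 5 GB, 3 GB left
drive 3: place 5 GB, 3 GB left
drive 2: place 2 GB, 1 GB left
drive 4: place 6 GB, 2 GB left
drive 5: place 6 GB, 2 GB left
drive 2: place 1 GB, 0 GB left
drive 3: place 2 GB, 1 GB left
drive 6: place 5 GB, 3 GB left
drive 4: place 2 GB, 0 GB left
drive 3: place 1 GB, 0 GB left
drive 5: place 1 GB, 1 GB left
drive 5: place 1 GB, 0 GB left
drive 6: place 2 GB, 1 GB left
Final drives: [2,6] [5,2,1] [5,2,1] [6,2] [6,1,1] [5,2].

6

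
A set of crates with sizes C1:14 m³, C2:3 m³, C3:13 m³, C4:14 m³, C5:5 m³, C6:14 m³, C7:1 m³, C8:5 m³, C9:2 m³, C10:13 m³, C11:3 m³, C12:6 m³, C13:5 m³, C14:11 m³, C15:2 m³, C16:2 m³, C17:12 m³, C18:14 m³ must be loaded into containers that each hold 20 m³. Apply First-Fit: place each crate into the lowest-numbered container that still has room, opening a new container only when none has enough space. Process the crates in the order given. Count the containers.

container 1: place C1 (14 m³), 6 m³ left
container 1: place C2 (3 m³), 3 m³ left
container 2: place C3 (13 m³), 7 m³ left
container 3: place C4 (14 m³), 6 m³ left
container 2: place C5 (5 m³), 2 m³ left
container 4: place C6 (14 m³), 6 m³ left
container 1: place C7 (1 m³), 2 m³ left
container 3: place C8 (5 m³), 1 m³ left
container 1: place C9 (2 m³), 0 m³ left
container 5: place C10 (13 m³), 7 m³ left
container 4: place C11 (3 m³), 3 m³ left
container 5: place C12 (6 m³), 1 m³ left
container 6: place C13 (5 m³), 15 m³ left
container 6: place C14 (11 m³), 4 m³ left
container 2: place C15 (2 m³), 0 m³ left
container 4: place C16 (2 m³), 1 m³ left
container 7: place C17 (12 m³), 8 m³ left
container 8: place C18 (14 m³), 6 m³ left

8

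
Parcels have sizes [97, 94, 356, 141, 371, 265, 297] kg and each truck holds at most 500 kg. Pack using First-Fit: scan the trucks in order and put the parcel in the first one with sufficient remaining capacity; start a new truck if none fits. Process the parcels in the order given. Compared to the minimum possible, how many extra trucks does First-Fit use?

1

First-Fit: [97,94,141] [356] [371] [265] [297] → 5 trucks.
Total size 1621 kg; any packing needs at least ⌈1621/500⌉ = 4 trucks.
An optimal packing achieves that bound: [371,97] [356,141] [297,94] [265] → 4 trucks.
Excess: 5 − 4 = 1.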